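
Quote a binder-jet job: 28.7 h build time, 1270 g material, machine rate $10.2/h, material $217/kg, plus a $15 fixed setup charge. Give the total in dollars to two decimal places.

$583.33

Machine cost = 10.2 × 28.7 = $292.74.
Material cost = 217 × 1270/1000, so $275.59.
Adding setup: 292.74 + 275.59 + 15 → $583.33.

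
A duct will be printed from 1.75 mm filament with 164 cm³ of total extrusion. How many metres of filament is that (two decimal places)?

68.18 m

A = π r² = π × 0.875² = 2.4053 mm².
L = 164000 mm³ / 2.4053 mm² = 68182.76 mm, i.e. 68.18 m.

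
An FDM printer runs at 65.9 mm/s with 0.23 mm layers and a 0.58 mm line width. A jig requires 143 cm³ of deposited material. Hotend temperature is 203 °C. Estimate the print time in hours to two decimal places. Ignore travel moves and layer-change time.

Line area = 0.23 × 0.58 = 0.1334 mm².
Path length: 143000 mm³ / 0.1334 mm² → 1071964 mm.
Extrusion time: 1071964 / 65.9 → 16266.5 s.
16266.5 s = 4.52 hours.

4.52 hours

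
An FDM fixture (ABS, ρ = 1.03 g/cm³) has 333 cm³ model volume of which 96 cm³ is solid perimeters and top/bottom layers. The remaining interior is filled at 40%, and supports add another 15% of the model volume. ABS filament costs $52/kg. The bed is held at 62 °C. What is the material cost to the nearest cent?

Volume inside the shell = 333 − 96, so 237 cm³.
Infill volume = 0.40 × 237 = 94.8 cm³.
Support: 0.15 × 333 → 49.95 cm³.
Total extruded = 96 + 94.8 + 49.95 = 240.75 cm³.
Mass = 240.75 × 1.03, so 247.9725 g.
Cost = 247.9725 g / 1000 × $52/kg = $12.89.

$12.89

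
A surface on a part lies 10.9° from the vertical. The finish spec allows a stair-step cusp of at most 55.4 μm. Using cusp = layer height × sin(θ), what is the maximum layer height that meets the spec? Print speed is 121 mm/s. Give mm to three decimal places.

Layer height = cusp / sin(10.9°) = 0.0554 / 0.1891 = 0.293 mm.

0.293 mm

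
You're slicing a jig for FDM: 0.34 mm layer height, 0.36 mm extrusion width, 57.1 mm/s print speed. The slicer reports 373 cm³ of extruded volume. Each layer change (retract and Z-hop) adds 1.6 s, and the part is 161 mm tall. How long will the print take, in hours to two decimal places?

Extrusion cross-section = 0.34 × 0.36 = 0.1224 mm².
Path length: 373000 mm³ / 0.1224 mm² → 3047385.6 mm.
Time extruding = 3047385.6 / 57.1, so 53369.3 s.
Layer count = ceil(161 / 0.34) = 474.
Layer-change overhead = 474 × 1.6 = 758.4 s.
Altogether 53369.3 + 758.4 = 54127.7 s, i.e. 15.04 hours.

15.04 hours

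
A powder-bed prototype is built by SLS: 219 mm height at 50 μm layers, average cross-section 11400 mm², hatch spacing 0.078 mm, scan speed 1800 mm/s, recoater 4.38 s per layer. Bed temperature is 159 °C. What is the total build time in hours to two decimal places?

Layers = ⌈219/0.05⌉ = 4380.
Hatch length per layer = 11400 / 0.078, so 146153.8 mm.
Scan time per layer = 146153.8 / 1800 = 81.1966 s.
Time per layer: 81.1966 + 4.38 → 85.5766 s.
Build time = 4380 × 85.5766 = 374825.508 s = 104.12 hours.

104.12 hours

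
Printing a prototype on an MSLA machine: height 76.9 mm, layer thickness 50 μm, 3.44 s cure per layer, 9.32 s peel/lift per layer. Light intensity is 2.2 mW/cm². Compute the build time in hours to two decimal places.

5.45 hours

Number of layers: 76.9 / 0.05 → 1538 (rounded up).
Per-layer time: 3.44 + 9.32 → 12.76 s.
Total = 1538 × 12.76 = 19624.88 s = 5.45 hours.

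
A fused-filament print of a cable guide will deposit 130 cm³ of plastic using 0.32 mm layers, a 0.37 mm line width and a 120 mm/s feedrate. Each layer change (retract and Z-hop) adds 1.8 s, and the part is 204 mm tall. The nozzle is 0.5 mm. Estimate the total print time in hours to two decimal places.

Line area: 0.32 × 0.37 → 0.1184 mm².
Total extruded path = 130000/0.1184 = 1097973 mm.
Print-move time: 1097973 / 120 → 9149.8 s.
Layers = ⌈204/0.32⌉ = 638.
Non-print overhead: 638 × 1.8 → 1148.4 s.
Total = 9149.8 + 1148.4 = 10298.2 s = 2.86 hours.

2.86 hours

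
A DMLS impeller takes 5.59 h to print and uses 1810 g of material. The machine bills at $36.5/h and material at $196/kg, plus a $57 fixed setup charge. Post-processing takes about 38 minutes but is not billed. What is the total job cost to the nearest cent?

$615.80

Machine cost = 36.5 × 5.59 = $204.035.
Feedstock cost = 196 × 1810/1000, so $354.76.
Adding setup: 204.035 + 354.76 + 57 → 615.795 ≈ $615.80.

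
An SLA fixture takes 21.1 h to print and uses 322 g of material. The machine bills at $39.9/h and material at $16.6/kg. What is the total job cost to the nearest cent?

Time charge = 39.9 × 21.1, so $841.89.
Material cost = 16.6 × 322/1000 = $5.3452.
Job cost: 841.89 + 5.3452 = 847.2352 ≈ $847.24.

$847.24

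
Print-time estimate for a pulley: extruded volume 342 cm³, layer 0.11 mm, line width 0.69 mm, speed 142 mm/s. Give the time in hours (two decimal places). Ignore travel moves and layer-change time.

8.81 hours

Line area = 0.11 × 0.69, so 0.0759 mm².
Path length: 342000 mm³ / 0.0759 mm² → 4505928.9 mm.
Time extruding = 4505928.9 / 142, so 31731.9 s.
In the requested units: 31731.9 s = 8.81 hours.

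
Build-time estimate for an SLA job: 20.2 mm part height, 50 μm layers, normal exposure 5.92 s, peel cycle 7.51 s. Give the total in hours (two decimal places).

Layer count = ceil(20.2 / 0.05) = 404.
Cycle time = 5.92 + 7.51, so 13.43 s.
Total = 404 × 13.43 = 5425.72 s = 1.51 hours.

1.51 hours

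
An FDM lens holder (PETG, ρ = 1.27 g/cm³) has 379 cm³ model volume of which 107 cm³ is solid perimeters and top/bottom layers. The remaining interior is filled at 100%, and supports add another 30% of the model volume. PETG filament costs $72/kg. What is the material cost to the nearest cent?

Volume inside the shell = 379 − 107 = 272 cm³.
Infill volume = 1.00 × 272 = 272 cm³.
Support = 0.30 × 379 = 113.7 cm³.
Deposited volume = 107 + 272 + 113.7, so 492.7 cm³.
Mass: 492.7 × 1.27 → 625.729 g.
Cost = 625.729 g / 1000 × $72/kg = $45.05.

$45.05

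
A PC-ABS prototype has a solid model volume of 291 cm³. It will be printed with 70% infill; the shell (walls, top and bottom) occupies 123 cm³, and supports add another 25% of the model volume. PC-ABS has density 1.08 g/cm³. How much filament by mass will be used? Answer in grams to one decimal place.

Interior volume: 291 − 123 → 168 cm³.
Deposited infill = 0.70 × 168 = 117.6 cm³.
Support = 0.25 × 291 = 72.75 cm³.
Total extruded = 123 + 117.6 + 72.75, so 313.35 cm³.
Mass = 313.35 × 1.08 = 338.418 g.

338.4 g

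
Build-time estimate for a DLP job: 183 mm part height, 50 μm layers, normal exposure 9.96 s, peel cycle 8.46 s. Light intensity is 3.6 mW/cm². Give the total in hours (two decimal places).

18.73 hours

Layers = ⌈183/0.05⌉ = 3660.
Cycle time = 9.96 + 8.46, so 18.42 s.
Total = 3660 × 18.42 = 67417.2 s = 18.73 hours.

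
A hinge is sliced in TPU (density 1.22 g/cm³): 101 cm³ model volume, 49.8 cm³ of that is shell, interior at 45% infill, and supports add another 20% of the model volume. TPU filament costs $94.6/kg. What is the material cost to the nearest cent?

Infill region: 101 − 49.8 → 51.2 cm³.
Deposited infill: 0.45 × 51.2 → 23.04 cm³.
Support = 0.20 × 101 = 20.2 cm³.
Total printed volume = 49.8 + 23.04 + 20.2 = 93.04 cm³.
Mass = 93.04 × 1.22 = 113.5088 g.
At $94.6/kg: 113.5088/1000 × 94.6 = $10.74.

$10.74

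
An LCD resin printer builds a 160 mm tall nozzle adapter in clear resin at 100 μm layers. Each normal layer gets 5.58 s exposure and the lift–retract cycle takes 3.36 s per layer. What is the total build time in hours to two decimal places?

3.97 hours

Layer count = ceil(160 / 0.1) = 1600.
Per-layer time = 5.58 + 3.36, so 8.94 s.
Build time: 1600 × 8.94 s = 14304 s, i.e. 3.97 hours.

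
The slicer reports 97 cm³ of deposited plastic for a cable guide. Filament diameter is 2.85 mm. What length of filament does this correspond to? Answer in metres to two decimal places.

A = π r² = π × 1.425² = 6.3794 mm².
Length = 97 cm³ / 6.3794 mm² = 97000 / 6.3794 = 15205.19 mm = 15.21 m.

15.21 m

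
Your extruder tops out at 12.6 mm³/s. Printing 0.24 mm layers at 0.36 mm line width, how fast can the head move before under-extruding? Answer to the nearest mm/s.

Extrusion cross-section = 0.24 × 0.36, so 0.0864 mm².
v_max = Q/A = 12.6/0.0864 = 145.83 mm/s → 146 mm/s.

146 mm/s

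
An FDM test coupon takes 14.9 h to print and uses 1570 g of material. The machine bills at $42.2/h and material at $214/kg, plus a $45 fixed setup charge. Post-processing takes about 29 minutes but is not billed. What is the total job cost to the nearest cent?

$1009.76

Time charge: 42.2 × 14.9 → $628.78.
Feedstock cost = 214 × 1570/1000, so $335.98.
Adding setup: 628.78 + 335.98 + 45 → $1009.76.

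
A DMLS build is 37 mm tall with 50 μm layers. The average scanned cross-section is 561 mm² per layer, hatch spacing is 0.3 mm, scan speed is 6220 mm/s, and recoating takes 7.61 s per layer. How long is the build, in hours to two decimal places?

Layers = ⌈37/0.05⌉ = 740.
Scan path per layer: 561 / 0.3 → 1870 mm.
Laser time per layer = 1870 / 6220, so 0.3006 s.
Time per layer: 0.3006 + 7.61 → 7.9106 s.
Total: 740 × 7.9106 s = 5853.844 s → 1.63 hours.

1.63 hours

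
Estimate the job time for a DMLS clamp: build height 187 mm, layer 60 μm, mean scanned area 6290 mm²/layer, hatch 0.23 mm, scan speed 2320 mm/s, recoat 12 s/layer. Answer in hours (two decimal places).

20.60 hours

Layers = ⌈187/0.06⌉ = 3117.
Per-layer scan distance = 6290 / 0.23, so 27347.8 mm.
Laser time per layer = 27347.8 / 2320 = 11.7878 s.
Time per layer = 11.7878 + 12 = 23.7878 s.
3117 layers × 23.7878 s/layer = 74146.5726 s, i.e. 20.60 hours.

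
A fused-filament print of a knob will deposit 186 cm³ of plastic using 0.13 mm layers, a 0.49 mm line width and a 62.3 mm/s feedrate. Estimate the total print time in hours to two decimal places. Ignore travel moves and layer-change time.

13.02 hours

Extrusion cross-section = 0.13 × 0.49 = 0.0637 mm².
Toolpath length = 186 cm³ / 0.0637 mm² = 186000 / 0.0637 = 2919937.2 mm.
Extrusion time = 2919937.2 / 62.3, so 46869 s.
That's 46869 s → 13.02 hours.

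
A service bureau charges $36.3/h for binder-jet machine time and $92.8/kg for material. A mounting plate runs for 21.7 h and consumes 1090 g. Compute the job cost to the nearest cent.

$888.86

Machine cost = 36.3 × 21.7, so $787.71.
Material cost = 92.8 × 1090/1000 = $101.152.
Job cost: 787.71 + 101.152 = 888.862 ≈ $888.86.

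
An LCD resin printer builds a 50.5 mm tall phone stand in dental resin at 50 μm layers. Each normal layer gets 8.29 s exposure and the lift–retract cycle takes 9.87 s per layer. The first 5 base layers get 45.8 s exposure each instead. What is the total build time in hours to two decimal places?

Layer count = ceil(50.5 / 0.05) = 1010.
Base layers: 5 × (45.8 + 9.87) → 278.35 s.
Remaining layers = 1005 × (8.29 + 9.87) = 18250.8 s.
Sum: 278.35 + 18250.8 = 18529.15 s → 5.15 hours.

5.15 hours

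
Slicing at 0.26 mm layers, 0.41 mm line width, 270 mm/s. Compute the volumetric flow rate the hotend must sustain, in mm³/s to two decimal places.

28.78

A: 0.26 × 0.41 → 0.1066 mm².
Q = v·A = 270 × 0.1066 = 28.78 mm³/s.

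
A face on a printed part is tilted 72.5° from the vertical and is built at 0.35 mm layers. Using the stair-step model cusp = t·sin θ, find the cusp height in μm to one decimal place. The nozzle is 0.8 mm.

h_c = t·sin θ = 0.35 × 0.9537 = 0.333795 mm (333.8 μm).

333.8 μm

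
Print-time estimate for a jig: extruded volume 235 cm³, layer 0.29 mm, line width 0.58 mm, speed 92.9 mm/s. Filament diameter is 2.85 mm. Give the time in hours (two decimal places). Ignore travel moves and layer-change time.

Line area: 0.29 × 0.58 → 0.1682 mm².
Toolpath length = 235 cm³ / 0.1682 mm² = 235000 / 0.1682 = 1397146.3 mm.
Print-move time: 1397146.3 / 92.9 → 15039.2 s.
In the requested units: 15039.2 s = 4.18 hours.

4.18 hours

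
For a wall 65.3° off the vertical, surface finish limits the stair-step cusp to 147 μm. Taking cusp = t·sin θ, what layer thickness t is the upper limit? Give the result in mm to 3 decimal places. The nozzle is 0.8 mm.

t = h_c / sin θ = 0.147 / 0.9085 = 0.162 mm.

0.162 mm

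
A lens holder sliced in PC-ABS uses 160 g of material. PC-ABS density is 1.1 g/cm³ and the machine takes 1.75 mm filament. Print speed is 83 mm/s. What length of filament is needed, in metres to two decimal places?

Extruded volume: 160/1.1 = 145.4545 cm³ (145454.5 mm³).
A = π r² = π × 0.875² = 2.4053 mm².
L = V/A = 145454.5/2.4053 = 60472.5 mm → 60.47 m.

60.47 m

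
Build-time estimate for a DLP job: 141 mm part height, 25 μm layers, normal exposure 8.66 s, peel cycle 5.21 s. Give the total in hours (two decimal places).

Number of layers: 141 / 0.025 → 5640 (rounded up).
Each layer takes = 8.66 + 5.21 = 13.87 s.
Build time: 5640 × 13.87 s = 78226.8 s, i.e. 21.73 hours.

21.73 hours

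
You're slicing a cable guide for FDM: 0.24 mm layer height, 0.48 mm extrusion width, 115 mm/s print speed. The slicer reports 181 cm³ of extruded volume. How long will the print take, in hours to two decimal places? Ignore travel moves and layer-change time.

3.80 hours

Line area: 0.24 × 0.48 → 0.1152 mm².
Toolpath length = 181 cm³ / 0.1152 mm² = 181000 / 0.1152 = 1571180.6 mm.
Extrusion time = 1571180.6 / 115 = 13662.4 s.
13662.4 s = 3.80 hours.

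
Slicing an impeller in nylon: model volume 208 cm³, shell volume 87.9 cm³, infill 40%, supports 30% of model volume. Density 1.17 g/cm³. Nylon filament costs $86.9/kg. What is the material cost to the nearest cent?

$20.17

Volume inside the shell = 208 − 87.9, so 120.1 cm³.
Deposited infill = 0.40 × 120.1 = 48.04 cm³.
Support = 0.30 × 208, so 62.4 cm³.
Total extruded: 87.9 + 48.04 + 62.4 → 198.34 cm³.
Mass = 198.34 × 1.17 = 232.0578 g.
Cost = 232.0578 g / 1000 × $86.9/kg = $20.17.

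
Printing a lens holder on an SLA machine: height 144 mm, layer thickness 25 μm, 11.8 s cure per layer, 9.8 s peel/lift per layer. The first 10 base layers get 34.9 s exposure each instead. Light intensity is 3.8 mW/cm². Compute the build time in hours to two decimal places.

34.62 hours

Layer count = ceil(144 / 0.025) = 5760.
Base layers = 10 × (34.9 + 9.8), so 447 s.
Regular layers = 5750 × (11.8 + 9.8), so 124200 s.
Sum: 447 + 124200 = 124647 s → 34.62 hours.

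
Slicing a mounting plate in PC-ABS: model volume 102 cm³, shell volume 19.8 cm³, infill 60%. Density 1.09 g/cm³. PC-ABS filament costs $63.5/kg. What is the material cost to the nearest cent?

$4.78

Interior volume = 102 − 19.8, so 82.2 cm³.
Infill volume = 0.60 × 82.2, so 49.32 cm³.
Total extruded: 19.8 + 49.32 → 69.12 cm³.
Mass = 69.12 × 1.09, so 75.3408 g.
Cost = 75.3408 g / 1000 × $63.5/kg = $4.78.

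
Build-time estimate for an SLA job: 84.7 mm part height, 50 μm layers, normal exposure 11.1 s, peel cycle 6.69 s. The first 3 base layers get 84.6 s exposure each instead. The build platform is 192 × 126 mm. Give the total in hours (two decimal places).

Layers = ⌈84.7/0.05⌉ = 1694.
Base layers = 3 × (84.6 + 6.69) = 273.87 s.
Normal layers: 1691 × (11.1 + 6.69) → 30082.89 s.
Sum: 273.87 + 30082.89 = 30356.76 s → 8.43 hours.

8.43 hours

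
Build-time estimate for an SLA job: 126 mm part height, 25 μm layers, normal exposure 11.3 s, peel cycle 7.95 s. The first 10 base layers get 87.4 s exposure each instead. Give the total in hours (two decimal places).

27.16 hours

Layer count = ceil(126 / 0.025) = 5040.
Burn-in layers = 10 × (87.4 + 7.95) = 953.5 s.
Regular layers = 5030 × (11.3 + 7.95), so 96827.5 s.
Total = 953.5 + 96827.5 = 97781 s = 27.16 hours.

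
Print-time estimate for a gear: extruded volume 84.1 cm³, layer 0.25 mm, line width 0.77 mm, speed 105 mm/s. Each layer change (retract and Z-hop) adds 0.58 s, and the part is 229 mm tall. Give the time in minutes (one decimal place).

Bead cross-section = 0.25 × 0.77 = 0.1925 mm².
Total extruded path = 84100/0.1925 = 436883.1 mm.
Print-move time: 436883.1 / 105 → 4160.8 s.
Number of layers: 229 / 0.25 → 916 (rounded up).
Layer-change overhead: 916 × 0.58 → 531.28 s.
Total = 4160.8 + 531.28 = 4692.08 s = 78.2 minutes.

78.2 minutes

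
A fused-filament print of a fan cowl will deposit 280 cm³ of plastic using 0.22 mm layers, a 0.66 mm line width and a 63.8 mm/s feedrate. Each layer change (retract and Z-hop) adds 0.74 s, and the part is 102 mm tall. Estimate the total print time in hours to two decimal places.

Bead cross-section: 0.22 × 0.66 → 0.1452 mm².
Total extruded path = 280000/0.1452 = 1928374.7 mm.
Time extruding = 1928374.7 / 63.8 = 30225.3 s.
Layer count = ceil(102 / 0.22) = 464.
Non-print overhead: 464 × 0.74 → 343.36 s.
Total = 30225.3 + 343.36 = 30568.66 s = 8.49 hours.

8.49 hours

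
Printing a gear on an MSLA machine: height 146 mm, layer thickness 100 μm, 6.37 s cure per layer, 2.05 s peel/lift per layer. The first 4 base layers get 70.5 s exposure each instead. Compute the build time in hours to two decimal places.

3.49 hours

Layer count = ceil(146 / 0.1) = 1460.
Bottom layers = 4 × (70.5 + 2.05), so 290.2 s.
Remaining layers: 1456 × (6.37 + 2.05) → 12259.52 s.
Total = 290.2 + 12259.52 = 12549.72 s = 3.49 hours.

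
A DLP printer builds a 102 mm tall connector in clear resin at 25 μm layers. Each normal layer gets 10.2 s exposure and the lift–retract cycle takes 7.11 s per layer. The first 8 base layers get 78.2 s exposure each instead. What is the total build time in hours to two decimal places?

19.77 hours

Layer count = ceil(102 / 0.025) = 4080.
Bottom layers = 8 × (78.2 + 7.11) = 682.48 s.
Regular layers: 4072 × (10.2 + 7.11) → 70486.32 s.
Sum: 682.48 + 70486.32 = 71168.8 s → 19.77 hours.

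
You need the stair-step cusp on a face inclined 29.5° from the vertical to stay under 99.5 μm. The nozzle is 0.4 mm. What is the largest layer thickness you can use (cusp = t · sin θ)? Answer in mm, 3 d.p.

sin(29.5°) = 0.4924; t_max = 0.0995/0.4924 = 0.202 mm.

0.202 mm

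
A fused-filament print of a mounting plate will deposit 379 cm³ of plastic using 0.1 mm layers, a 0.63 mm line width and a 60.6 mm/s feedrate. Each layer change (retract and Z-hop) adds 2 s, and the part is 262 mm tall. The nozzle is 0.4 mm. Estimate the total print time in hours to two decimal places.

Bead cross-section = 0.1 × 0.63 = 0.063 mm².
Toolpath length = 379 cm³ / 0.063 mm² = 379000 / 0.063 = 6015873 mm.
Time extruding: 6015873 / 60.6 → 99271.8 s.
Number of layers: 262 / 0.1 → 2620 (rounded up).
Layer-change overhead = 2620 × 2, so 5240 s.
Total = 99271.8 + 5240 = 104511.8 s = 29.03 hours.

29.03 hours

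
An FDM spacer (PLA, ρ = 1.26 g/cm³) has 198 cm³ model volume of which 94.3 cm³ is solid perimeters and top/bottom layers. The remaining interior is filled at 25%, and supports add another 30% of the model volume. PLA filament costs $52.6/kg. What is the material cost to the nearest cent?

Infill region = 198 − 94.3, so 103.7 cm³.
Infill volume = 0.25 × 103.7 = 25.925 cm³.
Support: 0.30 × 198 → 59.4 cm³.
Total printed volume = 94.3 + 25.925 + 59.4, so 179.625 cm³.
Mass: 179.625 × 1.26 → 226.3275 g.
At $52.6/kg: 226.3275/1000 × 52.6 = $11.90.

$11.90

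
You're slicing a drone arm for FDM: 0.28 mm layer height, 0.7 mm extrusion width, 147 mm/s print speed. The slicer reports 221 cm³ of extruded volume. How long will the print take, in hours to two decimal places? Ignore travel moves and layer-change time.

Line area: 0.28 × 0.7 → 0.196 mm².
Toolpath length = 221 cm³ / 0.196 mm² = 221000 / 0.196 = 1127551 mm.
Time extruding: 1127551 / 147 → 7670.4 s.
7670.4 s = 2.13 hours.

2.13 hours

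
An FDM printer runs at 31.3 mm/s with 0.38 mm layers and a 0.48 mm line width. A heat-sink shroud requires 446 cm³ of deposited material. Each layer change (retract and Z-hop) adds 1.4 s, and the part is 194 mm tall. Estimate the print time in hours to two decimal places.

21.90 hours

Line area: 0.38 × 0.48 → 0.1824 mm².
Total extruded path = 446000/0.1824 = 2445175.4 mm.
Extrusion time = 2445175.4 / 31.3 = 78120.6 s.
Layers = ⌈194/0.38⌉ = 511.
Layer-change overhead: 511 × 1.4 → 715.4 s.
Total = 78120.6 + 715.4 = 78836 s = 21.90 hours.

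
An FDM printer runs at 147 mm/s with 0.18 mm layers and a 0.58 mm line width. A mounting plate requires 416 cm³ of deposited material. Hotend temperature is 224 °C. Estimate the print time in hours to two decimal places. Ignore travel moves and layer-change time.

Extrusion cross-section = 0.18 × 0.58, so 0.1044 mm².
Total extruded path = 416000/0.1044 = 3984674.3 mm.
Extrusion time: 3984674.3 / 147 → 27106.6 s.
In the requested units: 27106.6 s = 7.53 hours.

7.53 hours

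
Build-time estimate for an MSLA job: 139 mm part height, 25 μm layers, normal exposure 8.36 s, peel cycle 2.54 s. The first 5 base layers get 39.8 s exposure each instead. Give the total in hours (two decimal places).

16.88 hours

Layer count = ceil(139 / 0.025) = 5560.
Burn-in layers = 5 × (39.8 + 2.54), so 211.7 s.
Remaining layers = 5555 × (8.36 + 2.54) = 60549.5 s.
Sum: 211.7 + 60549.5 = 60761.2 s → 16.88 hours.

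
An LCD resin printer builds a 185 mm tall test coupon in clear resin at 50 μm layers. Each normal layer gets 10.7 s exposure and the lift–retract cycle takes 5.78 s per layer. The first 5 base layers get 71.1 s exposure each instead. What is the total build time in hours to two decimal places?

Number of layers: 185 / 0.05 → 3700 (rounded up).
Base layers = 5 × (71.1 + 5.78) = 384.4 s.
Remaining layers: 3695 × (10.7 + 5.78) → 60893.6 s.
Total = 384.4 + 60893.6 = 61278 s = 17.02 hours.

17.02 hours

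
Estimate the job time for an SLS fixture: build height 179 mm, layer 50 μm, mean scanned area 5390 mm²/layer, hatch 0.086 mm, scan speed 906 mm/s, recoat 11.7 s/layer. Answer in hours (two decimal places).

80.43 hours

Layers = ⌈179/0.05⌉ = 3580.
Per-layer scan distance = 5390 / 0.086, so 62674.4 mm.
Per-layer scan time = 62674.4 / 906 = 69.177 s.
Per-layer time = 69.177 + 11.7, so 80.877 s.
Total: 3580 × 80.877 s = 289539.66 s → 80.43 hours.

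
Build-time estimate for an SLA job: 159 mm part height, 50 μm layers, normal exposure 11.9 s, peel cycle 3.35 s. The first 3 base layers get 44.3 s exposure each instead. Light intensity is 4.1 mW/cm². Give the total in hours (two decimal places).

Layers = ⌈159/0.05⌉ = 3180.
Bottom layers = 3 × (44.3 + 3.35), so 142.95 s.
Normal layers: 3177 × (11.9 + 3.35) → 48449.25 s.
Sum: 142.95 + 48449.25 = 48592.2 s → 13.50 hours.

13.50 hours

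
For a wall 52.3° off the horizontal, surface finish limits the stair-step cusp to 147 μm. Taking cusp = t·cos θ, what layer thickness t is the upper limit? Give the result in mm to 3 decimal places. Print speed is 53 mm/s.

cos(52.3°) = 0.6115; t_max = 0.147/0.6115 = 0.240 mm.

0.240 mm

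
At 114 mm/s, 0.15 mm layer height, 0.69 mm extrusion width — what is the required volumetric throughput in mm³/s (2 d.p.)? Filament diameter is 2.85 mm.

11.80

Extrusion cross-section: 0.15 × 0.69 → 0.1035 mm².
Q = v·A = 114 × 0.1035 = 11.80 mm³/s.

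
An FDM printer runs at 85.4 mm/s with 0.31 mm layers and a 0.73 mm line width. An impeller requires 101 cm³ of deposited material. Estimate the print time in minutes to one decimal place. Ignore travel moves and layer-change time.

Line area: 0.31 × 0.73 → 0.2263 mm².
Total extruded path = 101000/0.2263 = 446310.2 mm.
Time extruding = 446310.2 / 85.4 = 5226.1 s.
5226.1 s = 87.1 minutes.

87.1 minutes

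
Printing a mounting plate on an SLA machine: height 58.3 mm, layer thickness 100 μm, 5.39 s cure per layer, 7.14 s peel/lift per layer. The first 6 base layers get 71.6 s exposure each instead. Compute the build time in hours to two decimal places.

2.14 hours

Layers = ⌈58.3/0.1⌉ = 583.
Base layers = 6 × (71.6 + 7.14) = 472.44 s.
Regular layers: 577 × (5.39 + 7.14) → 7229.81 s.
Sum: 472.44 + 7229.81 = 7702.25 s → 2.14 hours.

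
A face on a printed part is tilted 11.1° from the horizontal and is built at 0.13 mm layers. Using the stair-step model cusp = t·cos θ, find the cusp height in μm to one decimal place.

127.6 μm

Cusp = layer height × cos(11.1°) = 0.13 × 0.9813 = 0.127569 mm = 127.6 μm.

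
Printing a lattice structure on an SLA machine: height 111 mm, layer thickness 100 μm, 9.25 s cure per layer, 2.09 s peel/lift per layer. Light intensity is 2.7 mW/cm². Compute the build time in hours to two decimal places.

3.50 hours

Layers = ⌈111/0.1⌉ = 1110.
Each layer takes = 9.25 + 2.09 = 11.34 s.
Build time: 1110 × 11.34 s = 12587.4 s, i.e. 3.50 hours.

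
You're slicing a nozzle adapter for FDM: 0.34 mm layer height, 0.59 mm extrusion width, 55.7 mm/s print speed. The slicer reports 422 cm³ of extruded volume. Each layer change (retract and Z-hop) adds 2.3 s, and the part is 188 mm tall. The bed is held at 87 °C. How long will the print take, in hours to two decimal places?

Bead cross-section = 0.34 × 0.59, so 0.2006 mm².
Path length: 422000 mm³ / 0.2006 mm² → 2103688.9 mm.
Print-move time = 2103688.9 / 55.7 = 37768.2 s.
Layers = ⌈188/0.34⌉ = 553.
Z-hop total: 553 × 2.3 → 1271.9 s.
Altogether 37768.2 + 1271.9 = 39040.1 s, i.e. 10.84 hours.

10.84 hours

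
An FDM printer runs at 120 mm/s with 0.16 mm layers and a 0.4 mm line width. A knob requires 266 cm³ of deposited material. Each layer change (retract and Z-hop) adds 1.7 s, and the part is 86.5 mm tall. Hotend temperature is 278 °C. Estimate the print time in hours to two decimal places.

9.88 hours

Bead cross-section: 0.16 × 0.4 → 0.064 mm².
Toolpath length = 266 cm³ / 0.064 mm² = 266000 / 0.064 = 4156250 mm.
Extrusion time = 4156250 / 120, so 34635.4 s.
Layers = ⌈86.5/0.16⌉ = 541.
Z-hop total = 541 × 1.7 = 919.7 s.
Altogether 34635.4 + 919.7 = 35555.1 s, i.e. 9.88 hours.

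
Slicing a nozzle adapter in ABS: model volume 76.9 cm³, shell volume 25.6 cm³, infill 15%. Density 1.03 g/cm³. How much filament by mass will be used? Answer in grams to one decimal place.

34.3 g

Interior volume: 76.9 − 25.6 → 51.3 cm³.
Infill volume: 0.15 × 51.3 → 7.695 cm³.
Total extruded = 25.6 + 7.695 = 33.295 cm³.
Mass: 33.295 × 1.03 → 34.29385 g.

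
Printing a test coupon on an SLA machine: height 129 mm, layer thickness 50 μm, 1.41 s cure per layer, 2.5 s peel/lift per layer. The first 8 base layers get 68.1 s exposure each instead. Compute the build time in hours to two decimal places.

Layers = ⌈129/0.05⌉ = 2580.
Burn-in layers = 8 × (68.1 + 2.5), so 564.8 s.
Remaining layers = 2572 × (1.41 + 2.5), so 10056.52 s.
Total = 564.8 + 10056.52 = 10621.32 s = 2.95 hours.

2.95 hours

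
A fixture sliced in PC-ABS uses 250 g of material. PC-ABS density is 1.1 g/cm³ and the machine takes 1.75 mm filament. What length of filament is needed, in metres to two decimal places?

Volume = 250 g / 1.1 g·cm⁻³ = 227.2727 cm³ = 227272.7 mm³.
Cross-section of 1.75 mm filament: π·(1.75/2)² = 2.4053 mm².
Length = 227272.7 / 2.4053 = 94488.3 mm = 94.49 m.

94.49 m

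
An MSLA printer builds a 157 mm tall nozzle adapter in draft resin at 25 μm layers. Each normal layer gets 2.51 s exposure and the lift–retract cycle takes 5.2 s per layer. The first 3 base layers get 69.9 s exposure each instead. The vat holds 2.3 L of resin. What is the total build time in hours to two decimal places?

13.51 hours

Number of layers: 157 / 0.025 → 6280 (rounded up).
Bottom layers = 3 × (69.9 + 5.2), so 225.3 s.
Regular layers = 6277 × (2.51 + 5.2) = 48395.67 s.
Total = 225.3 + 48395.67 = 48620.97 s = 13.51 hours.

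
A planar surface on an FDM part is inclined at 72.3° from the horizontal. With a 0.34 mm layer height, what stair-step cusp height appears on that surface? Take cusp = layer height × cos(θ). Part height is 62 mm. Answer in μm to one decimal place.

cos(72.3°) = 0.3040, so cusp = 0.34 × 0.3040 = 0.10336 mm → 103.4 μm.

103.4 μm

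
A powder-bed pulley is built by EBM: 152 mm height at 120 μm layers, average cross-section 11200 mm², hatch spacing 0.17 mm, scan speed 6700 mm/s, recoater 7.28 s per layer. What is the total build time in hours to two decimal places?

Layer count = ceil(152 / 0.12) = 1267.
Scan path per layer = 11200 / 0.17 = 65882.4 mm.
Per-layer scan time = 65882.4 / 6700, so 9.8332 s.
Layer cycle = 9.8332 + 7.28 = 17.1132 s.
Build time = 1267 × 17.1132 = 21682.4244 s = 6.02 hours.

6.02 hours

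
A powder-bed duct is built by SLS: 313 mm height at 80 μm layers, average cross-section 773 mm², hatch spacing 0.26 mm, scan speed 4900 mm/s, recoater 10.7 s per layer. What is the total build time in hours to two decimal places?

12.29 hours

Number of layers: 313 / 0.08 → 3913 (rounded up).
Scan path per layer = 773 / 0.26, so 2973.1 mm.
Per-layer scan time = 2973.1 / 4900, so 0.6068 s.
Layer cycle = 0.6068 + 10.7 = 11.3068 s.
3913 layers × 11.3068 s/layer = 44243.5084 s, i.e. 12.29 hours.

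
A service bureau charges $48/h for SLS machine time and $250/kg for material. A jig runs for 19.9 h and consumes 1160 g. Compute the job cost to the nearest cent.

Machine cost: 48 × 19.9 → $955.20.
Feedstock cost = 250 × 1160/1000, so $290.00.
Total = 955.20 + 290.00 = $1245.20.

$1245.20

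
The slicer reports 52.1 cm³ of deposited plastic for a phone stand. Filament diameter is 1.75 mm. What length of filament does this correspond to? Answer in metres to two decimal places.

21.66 m

A = π r² = π × 0.875² = 2.4053 mm².
Length = 52.1 cm³ / 2.4053 mm² = 52100 / 2.4053 = 21660.5 mm = 21.66 m.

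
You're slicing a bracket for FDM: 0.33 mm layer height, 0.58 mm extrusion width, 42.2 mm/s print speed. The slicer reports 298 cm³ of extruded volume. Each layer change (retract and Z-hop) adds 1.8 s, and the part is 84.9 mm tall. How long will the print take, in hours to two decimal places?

Line area = 0.33 × 0.58 = 0.1914 mm².
Toolpath length = 298 cm³ / 0.1914 mm² = 298000 / 0.1914 = 1556948.8 mm.
Extrusion time = 1556948.8 / 42.2, so 36894.5 s.
Layer count = ceil(84.9 / 0.33) = 258.
Non-print overhead = 258 × 1.8 = 464.4 s.
Total = 36894.5 + 464.4 = 37358.9 s = 10.38 hours.

10.38 hours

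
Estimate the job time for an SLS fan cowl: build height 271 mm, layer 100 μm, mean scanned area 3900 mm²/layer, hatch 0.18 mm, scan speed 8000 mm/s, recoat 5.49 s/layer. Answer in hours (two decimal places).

6.17 hours

Layer count = ceil(271 / 0.1) = 2710.
Per-layer scan distance: 3900 / 0.18 → 21666.7 mm.
Scan time per layer = 21666.7 / 8000 = 2.7083 s.
Time per layer = 2.7083 + 5.49, so 8.1983 s.
Build time = 2710 × 8.1983 = 22217.393 s = 6.17 hours.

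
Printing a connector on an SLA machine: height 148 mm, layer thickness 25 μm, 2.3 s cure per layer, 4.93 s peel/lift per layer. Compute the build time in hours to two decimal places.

11.89 hours

Layers = ⌈148/0.025⌉ = 5920.
Per-layer time = 2.3 + 4.93, so 7.23 s.
Total = 5920 × 7.23 = 42801.6 s = 11.89 hours.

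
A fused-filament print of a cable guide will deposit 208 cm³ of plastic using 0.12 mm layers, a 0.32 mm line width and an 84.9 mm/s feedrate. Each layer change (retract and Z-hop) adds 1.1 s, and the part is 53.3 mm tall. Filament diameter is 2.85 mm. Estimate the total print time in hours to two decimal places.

17.86 hours

Extrusion cross-section = 0.12 × 0.32 = 0.0384 mm².
Total extruded path = 208000/0.0384 = 5416666.7 mm.
Print-move time = 5416666.7 / 84.9 = 63800.6 s.
Layers = ⌈53.3/0.12⌉ = 445.
Non-print overhead = 445 × 1.1, so 489.5 s.
Altogether 63800.6 + 489.5 = 64290.1 s, i.e. 17.86 hours.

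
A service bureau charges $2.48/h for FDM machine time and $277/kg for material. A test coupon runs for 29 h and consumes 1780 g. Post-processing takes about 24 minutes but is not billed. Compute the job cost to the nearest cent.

Machine cost = 2.48 × 29, so $71.92.
Material charge = 277 × 1780/1000, so $493.06.
Total = 71.92 + 493.06 = $564.98.

$564.98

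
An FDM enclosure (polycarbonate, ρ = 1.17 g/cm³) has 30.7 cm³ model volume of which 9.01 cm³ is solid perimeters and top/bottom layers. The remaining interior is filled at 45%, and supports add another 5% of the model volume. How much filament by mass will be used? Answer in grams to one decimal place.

Volume inside the shell = 30.7 − 9.01 = 21.69 cm³.
Infill deposited = 0.45 × 21.69, so 9.7605 cm³.
Support: 0.05 × 30.7 → 1.535 cm³.
Deposited volume: 9.01 + 9.7605 + 1.535 → 20.3055 cm³.
Mass = 20.3055 × 1.17 = 23.757435 g.

23.8 g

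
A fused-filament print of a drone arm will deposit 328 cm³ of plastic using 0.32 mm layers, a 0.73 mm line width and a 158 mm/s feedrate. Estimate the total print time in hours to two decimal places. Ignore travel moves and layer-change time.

2.47 hours

Line area: 0.32 × 0.73 → 0.2336 mm².
Path length: 328000 mm³ / 0.2336 mm² → 1404109.6 mm.
Print-move time = 1404109.6 / 158, so 8886.8 s.
Converting: 8886.8 s = 2.47 hours.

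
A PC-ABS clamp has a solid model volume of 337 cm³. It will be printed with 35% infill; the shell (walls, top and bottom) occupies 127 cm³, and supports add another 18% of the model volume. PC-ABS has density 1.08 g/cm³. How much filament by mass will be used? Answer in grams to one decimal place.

Volume inside the shell: 337 − 127 → 210 cm³.
Deposited infill: 0.35 × 210 → 73.5 cm³.
Support: 0.18 × 337 → 60.66 cm³.
Total printed volume: 127 + 73.5 + 60.66 → 261.16 cm³.
Mass: 261.16 × 1.08 → 282.0528 g.

282.1 g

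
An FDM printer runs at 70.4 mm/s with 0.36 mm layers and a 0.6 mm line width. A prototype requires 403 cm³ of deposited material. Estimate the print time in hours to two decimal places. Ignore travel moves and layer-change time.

Line area: 0.36 × 0.6 → 0.216 mm².
Total extruded path = 403000/0.216 = 1865740.7 mm.
Time extruding = 1865740.7 / 70.4 = 26502 s.
Converting: 26502 s = 7.36 hours.

7.36 hours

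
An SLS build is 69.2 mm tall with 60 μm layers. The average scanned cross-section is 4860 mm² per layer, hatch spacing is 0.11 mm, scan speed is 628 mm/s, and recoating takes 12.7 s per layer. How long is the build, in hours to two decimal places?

26.62 hours

Number of layers: 69.2 / 0.06 → 1154 (rounded up).
Per-layer scan distance = 4860 / 0.11 = 44181.8 mm.
Laser time per layer: 44181.8 / 628 → 70.3532 s.
Time per layer = 70.3532 + 12.7, so 83.0532 s.
Build time = 1154 × 83.0532 = 95843.3928 s = 26.62 hours.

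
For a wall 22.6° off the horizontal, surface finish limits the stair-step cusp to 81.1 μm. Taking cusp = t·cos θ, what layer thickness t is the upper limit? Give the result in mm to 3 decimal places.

t = h_c / cos θ = 0.0811 / 0.9232 = 0.088 mm.

0.088 mm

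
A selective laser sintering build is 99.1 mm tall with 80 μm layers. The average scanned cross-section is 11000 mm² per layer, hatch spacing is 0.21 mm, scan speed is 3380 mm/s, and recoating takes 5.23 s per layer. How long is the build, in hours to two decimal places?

7.13 hours

Number of layers: 99.1 / 0.08 → 1239 (rounded up).
Per-layer scan distance: 11000 / 0.21 → 52381 mm.
Scan time per layer = 52381 / 3380, so 15.4973 s.
Time per layer = 15.4973 + 5.23 = 20.7273 s.
Build time = 1239 × 20.7273 = 25681.1247 s = 7.13 hours.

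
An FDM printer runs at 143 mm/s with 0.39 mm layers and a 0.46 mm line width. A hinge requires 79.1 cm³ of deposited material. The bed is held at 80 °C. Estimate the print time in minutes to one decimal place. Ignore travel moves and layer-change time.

Line area = 0.39 × 0.46, so 0.1794 mm².
Toolpath length = 79.1 cm³ / 0.1794 mm² = 79100 / 0.1794 = 440914.2 mm.
Extrusion time: 440914.2 / 143 → 3083.3 s.
3083.3 s = 51.4 minutes.

51.4 minutes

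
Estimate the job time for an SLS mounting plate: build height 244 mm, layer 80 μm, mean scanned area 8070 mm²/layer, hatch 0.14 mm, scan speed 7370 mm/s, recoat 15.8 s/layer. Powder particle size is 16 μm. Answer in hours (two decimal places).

Number of layers: 244 / 0.08 → 3050 (rounded up).
Hatch length per layer: 8070 / 0.14 → 57642.9 mm.
Per-layer scan time = 57642.9 / 7370, so 7.8213 s.
Time per layer = 7.8213 + 15.8, so 23.6213 s.
Build time = 3050 × 23.6213 = 72044.965 s = 20.01 hours.

20.01 hours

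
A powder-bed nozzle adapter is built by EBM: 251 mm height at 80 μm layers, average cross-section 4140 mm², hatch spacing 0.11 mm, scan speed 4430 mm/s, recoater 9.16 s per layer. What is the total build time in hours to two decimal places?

15.39 hours

Number of layers: 251 / 0.08 → 3138 (rounded up).
Per-layer scan distance = 4140 / 0.11, so 37636.4 mm.
Beam time per layer = 37636.4 / 4430 = 8.4958 s.
Per-layer time = 8.4958 + 9.16 = 17.6558 s.
3138 layers × 17.6558 s/layer = 55403.9004 s, i.e. 15.39 hours.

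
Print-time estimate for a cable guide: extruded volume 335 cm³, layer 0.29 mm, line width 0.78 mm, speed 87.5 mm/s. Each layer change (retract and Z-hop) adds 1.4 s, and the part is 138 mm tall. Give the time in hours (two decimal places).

4.89 hours

Bead cross-section = 0.29 × 0.78 = 0.2262 mm².
Total extruded path = 335000/0.2262 = 1480990.3 mm.
Time extruding = 1480990.3 / 87.5 = 16925.6 s.
Layer count = ceil(138 / 0.29) = 476.
Non-print overhead: 476 × 1.4 → 666.4 s.
Total = 16925.6 + 666.4 = 17592 s = 4.89 hours.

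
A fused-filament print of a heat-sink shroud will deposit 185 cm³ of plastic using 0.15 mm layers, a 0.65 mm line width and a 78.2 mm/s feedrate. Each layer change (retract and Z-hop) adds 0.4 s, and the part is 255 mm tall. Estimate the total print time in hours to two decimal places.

6.93 hours

Extrusion cross-section = 0.15 × 0.65 = 0.0975 mm².
Total extruded path = 185000/0.0975 = 1897435.9 mm.
Print-move time: 1897435.9 / 78.2 → 24263.9 s.
Layer count = ceil(255 / 0.15) = 1700.
Non-print overhead = 1700 × 0.4 = 680 s.
Total = 24263.9 + 680 = 24943.9 s = 6.93 hours.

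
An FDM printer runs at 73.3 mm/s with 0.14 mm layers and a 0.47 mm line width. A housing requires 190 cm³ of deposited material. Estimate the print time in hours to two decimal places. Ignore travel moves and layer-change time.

Bead cross-section = 0.14 × 0.47, so 0.0658 mm².
Toolpath length = 190 cm³ / 0.0658 mm² = 190000 / 0.0658 = 2887538 mm.
Extrusion time: 2887538 / 73.3 → 39393.4 s.
39393.4 s = 10.94 hours.

10.94 hours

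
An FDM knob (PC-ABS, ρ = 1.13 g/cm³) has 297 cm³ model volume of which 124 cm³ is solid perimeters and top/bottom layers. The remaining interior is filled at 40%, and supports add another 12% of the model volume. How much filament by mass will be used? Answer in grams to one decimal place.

Interior volume: 297 − 124 → 173 cm³.
Deposited infill = 0.40 × 173, so 69.2 cm³.
Support = 0.12 × 297 = 35.64 cm³.
Deposited volume = 124 + 69.2 + 35.64 = 228.84 cm³.
Mass: 228.84 × 1.13 → 258.5892 g.

258.6 g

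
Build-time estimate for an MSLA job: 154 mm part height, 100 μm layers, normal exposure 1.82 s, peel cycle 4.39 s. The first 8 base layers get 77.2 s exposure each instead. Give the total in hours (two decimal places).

2.82 hours

Number of layers: 154 / 0.1 → 1540 (rounded up).
Burn-in layers: 8 × (77.2 + 4.39) → 652.72 s.
Normal layers = 1532 × (1.82 + 4.39), so 9513.72 s.
Total = 652.72 + 9513.72 = 10166.44 s = 2.82 hours.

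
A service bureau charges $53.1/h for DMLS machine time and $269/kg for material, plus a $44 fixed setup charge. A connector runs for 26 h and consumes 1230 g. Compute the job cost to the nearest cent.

Machine cost = 53.1 × 26, so $1380.60.
Feedstock cost = 269 × 1230/1000 = $330.87.
Adding setup: 1380.60 + 330.87 + 44 → $1755.47.

$1755.47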